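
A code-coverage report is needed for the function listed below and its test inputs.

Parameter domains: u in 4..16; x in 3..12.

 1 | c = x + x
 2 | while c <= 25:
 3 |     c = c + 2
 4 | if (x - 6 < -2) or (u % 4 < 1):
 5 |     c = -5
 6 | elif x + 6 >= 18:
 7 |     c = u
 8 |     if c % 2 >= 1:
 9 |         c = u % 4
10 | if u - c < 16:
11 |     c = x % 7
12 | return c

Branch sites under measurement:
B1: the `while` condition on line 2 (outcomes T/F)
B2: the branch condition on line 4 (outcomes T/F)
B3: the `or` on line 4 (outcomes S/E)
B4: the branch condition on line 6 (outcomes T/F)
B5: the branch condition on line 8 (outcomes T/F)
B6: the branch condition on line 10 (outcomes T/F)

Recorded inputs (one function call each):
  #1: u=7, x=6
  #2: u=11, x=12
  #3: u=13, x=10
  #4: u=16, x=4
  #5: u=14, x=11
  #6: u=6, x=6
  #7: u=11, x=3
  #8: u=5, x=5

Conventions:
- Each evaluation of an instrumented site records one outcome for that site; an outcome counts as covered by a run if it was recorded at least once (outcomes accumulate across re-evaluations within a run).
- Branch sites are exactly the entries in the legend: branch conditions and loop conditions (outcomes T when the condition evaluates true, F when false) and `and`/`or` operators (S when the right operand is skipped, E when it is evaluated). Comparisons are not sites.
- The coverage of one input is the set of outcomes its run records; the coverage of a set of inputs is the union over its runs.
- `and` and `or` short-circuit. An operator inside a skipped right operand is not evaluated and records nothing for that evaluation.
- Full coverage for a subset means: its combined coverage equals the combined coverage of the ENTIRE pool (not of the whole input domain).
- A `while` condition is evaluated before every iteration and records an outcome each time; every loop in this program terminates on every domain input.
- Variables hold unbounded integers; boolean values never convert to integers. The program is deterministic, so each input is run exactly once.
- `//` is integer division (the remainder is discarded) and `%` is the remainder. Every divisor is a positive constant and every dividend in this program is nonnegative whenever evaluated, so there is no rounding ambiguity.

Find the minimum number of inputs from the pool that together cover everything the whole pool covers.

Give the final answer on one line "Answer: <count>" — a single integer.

#1 (u=7, x=6) -> B1->T, B1->T, B1->T, B1->T, B1->T, B1->T, B1->T, B1->F, B3->E, B2->F, B4->F, B6->T; covered: B1=T, B1=F, B2=F, B3=E, B4=F, B6=T
#2 (u=11, x=12) -> B1->T, B1->F, B3->E, B2->F, B4->T, B5->T, B6->T; covered: B1=T, B1=F, B2=F, B3=E, B4=T, B5=T, B6=T
#3 (u=13, x=10) -> B1->T, B1->T, B1->T, B1->F, B3->E, B2->F, B4->F, B6->T; covered: B1=T, B1=F, B2=F, B3=E, B4=F, B6=T
#4 (u=16, x=4) -> B1->T, B1->T, B1->T, B1->T, B1->T, B1->T, B1->T, B1->T, B1->T, B1->F, B3->E, B2->T, B6->F; covered: B1=T, B1=F, B2=T, B3=E, B6=F
#5 (u=14, x=11) -> B1->T, B1->T, B1->F, B3->E, B2->F, B4->F, B6->T; covered: B1=T, B1=F, B2=F, B3=E, B4=F, B6=T
#6 (u=6, x=6) -> B1->T, B1->T, B1->T, B1->T, B1->T, B1->T, B1->T, B1->F, B3->E, B2->F, B4->F, B6->T; covered: B1=T, B1=F, B2=F, B3=E, B4=F, B6=T
#7 (u=11, x=3) -> B1->T, B1->T, B1->T, B1->T, B1->T, B1->T, B1->T, B1->T, B1->T, B1->T, B1->F, B3->S, B2->T, B6->F; covered: B1=T, B1=F, B2=T, B3=S, B6=F
#8 (u=5, x=5) -> B1->T, B1->T, B1->T, B1->T, B1->T, B1->T, B1->T, B1->T, B1->F, B3->E, B2->F, B4->F, B6->T; covered: B1=T, B1=F, B2=F, B3=E, B4=F, B6=T
the full pool covers 11 outcomes: B1=T, B1=F, B2=T, B2=F, B3=S, B3=E, B4=T, B4=F, B5=T, B6=T, B6=F
every size-1 subset falls short of the 11 outcomes (best: 7/11)
every size-2 subset falls short of the 11 outcomes (best: 10/11)
the canonical winner is {1, 2, 7}: size 3, full 11-outcome coverage, earliest index list among size-3 covers

Answer: 3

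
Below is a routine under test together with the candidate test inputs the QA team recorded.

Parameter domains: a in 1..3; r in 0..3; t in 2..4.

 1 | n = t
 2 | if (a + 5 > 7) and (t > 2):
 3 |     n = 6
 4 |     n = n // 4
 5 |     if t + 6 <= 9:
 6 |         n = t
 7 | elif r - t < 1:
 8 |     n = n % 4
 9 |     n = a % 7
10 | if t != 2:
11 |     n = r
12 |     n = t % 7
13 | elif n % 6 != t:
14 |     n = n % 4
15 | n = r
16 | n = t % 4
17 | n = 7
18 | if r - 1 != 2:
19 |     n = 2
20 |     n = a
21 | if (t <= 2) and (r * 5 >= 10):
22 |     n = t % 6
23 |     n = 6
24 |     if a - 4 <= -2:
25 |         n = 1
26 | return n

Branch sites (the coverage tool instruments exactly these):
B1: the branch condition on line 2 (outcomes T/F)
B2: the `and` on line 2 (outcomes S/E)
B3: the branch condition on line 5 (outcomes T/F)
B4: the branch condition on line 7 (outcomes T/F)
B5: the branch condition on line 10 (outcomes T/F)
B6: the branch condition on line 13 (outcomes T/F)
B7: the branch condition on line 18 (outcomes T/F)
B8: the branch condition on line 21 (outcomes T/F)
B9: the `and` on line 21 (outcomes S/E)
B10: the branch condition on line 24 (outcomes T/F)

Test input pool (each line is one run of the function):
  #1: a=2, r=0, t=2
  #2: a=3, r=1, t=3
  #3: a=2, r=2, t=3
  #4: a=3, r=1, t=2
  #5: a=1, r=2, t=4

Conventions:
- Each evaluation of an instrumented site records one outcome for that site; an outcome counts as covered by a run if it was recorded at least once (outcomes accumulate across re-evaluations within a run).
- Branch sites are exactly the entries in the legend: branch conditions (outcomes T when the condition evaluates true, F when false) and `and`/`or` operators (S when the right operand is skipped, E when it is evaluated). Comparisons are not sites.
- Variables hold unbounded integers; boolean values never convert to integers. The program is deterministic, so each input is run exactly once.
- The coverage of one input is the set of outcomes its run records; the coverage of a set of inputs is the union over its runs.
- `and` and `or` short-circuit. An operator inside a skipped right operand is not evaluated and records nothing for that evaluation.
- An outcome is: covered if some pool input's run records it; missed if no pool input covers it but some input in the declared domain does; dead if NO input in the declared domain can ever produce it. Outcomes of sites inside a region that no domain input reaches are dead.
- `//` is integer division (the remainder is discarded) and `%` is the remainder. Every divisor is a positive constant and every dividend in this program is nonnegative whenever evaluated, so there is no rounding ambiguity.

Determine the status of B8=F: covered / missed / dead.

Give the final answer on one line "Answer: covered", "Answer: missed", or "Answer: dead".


B8=F is recorded by pool input(s) 1, 2, 3, 4, 5 -> covered
Answer: covered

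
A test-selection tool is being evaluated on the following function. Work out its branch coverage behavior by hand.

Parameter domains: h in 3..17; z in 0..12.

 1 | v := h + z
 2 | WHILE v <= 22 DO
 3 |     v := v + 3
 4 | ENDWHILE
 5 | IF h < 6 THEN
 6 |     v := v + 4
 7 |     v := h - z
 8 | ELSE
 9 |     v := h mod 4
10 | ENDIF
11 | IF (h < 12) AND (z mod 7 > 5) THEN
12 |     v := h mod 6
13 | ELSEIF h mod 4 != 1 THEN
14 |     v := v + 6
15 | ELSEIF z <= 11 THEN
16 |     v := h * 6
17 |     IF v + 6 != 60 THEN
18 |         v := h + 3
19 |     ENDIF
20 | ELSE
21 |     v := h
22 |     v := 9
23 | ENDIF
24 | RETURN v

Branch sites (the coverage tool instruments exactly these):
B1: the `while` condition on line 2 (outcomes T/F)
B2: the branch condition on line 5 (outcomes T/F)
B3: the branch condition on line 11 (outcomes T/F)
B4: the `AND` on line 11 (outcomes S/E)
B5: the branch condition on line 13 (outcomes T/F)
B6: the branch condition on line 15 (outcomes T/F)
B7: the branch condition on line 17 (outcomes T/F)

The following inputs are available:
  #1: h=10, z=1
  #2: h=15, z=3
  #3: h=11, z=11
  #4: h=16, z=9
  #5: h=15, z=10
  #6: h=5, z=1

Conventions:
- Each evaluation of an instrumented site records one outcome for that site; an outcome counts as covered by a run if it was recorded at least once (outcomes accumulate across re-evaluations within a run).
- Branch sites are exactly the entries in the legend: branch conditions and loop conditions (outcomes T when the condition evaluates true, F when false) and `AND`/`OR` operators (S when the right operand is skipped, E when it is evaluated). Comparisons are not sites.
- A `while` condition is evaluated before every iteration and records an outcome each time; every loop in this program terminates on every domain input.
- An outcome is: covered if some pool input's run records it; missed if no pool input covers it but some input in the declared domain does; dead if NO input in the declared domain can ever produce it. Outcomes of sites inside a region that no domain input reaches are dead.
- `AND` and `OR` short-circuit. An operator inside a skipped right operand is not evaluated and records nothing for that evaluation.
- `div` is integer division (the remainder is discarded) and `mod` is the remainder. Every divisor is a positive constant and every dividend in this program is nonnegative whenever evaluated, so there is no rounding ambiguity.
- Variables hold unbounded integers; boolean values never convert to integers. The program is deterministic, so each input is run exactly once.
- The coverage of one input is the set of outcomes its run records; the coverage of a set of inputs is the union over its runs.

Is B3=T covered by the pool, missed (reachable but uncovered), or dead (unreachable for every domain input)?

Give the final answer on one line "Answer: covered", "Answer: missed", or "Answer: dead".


no pool input records B3=T
but domain input (h=3, z=6) does record it -> reachable, so missed
Answer: missed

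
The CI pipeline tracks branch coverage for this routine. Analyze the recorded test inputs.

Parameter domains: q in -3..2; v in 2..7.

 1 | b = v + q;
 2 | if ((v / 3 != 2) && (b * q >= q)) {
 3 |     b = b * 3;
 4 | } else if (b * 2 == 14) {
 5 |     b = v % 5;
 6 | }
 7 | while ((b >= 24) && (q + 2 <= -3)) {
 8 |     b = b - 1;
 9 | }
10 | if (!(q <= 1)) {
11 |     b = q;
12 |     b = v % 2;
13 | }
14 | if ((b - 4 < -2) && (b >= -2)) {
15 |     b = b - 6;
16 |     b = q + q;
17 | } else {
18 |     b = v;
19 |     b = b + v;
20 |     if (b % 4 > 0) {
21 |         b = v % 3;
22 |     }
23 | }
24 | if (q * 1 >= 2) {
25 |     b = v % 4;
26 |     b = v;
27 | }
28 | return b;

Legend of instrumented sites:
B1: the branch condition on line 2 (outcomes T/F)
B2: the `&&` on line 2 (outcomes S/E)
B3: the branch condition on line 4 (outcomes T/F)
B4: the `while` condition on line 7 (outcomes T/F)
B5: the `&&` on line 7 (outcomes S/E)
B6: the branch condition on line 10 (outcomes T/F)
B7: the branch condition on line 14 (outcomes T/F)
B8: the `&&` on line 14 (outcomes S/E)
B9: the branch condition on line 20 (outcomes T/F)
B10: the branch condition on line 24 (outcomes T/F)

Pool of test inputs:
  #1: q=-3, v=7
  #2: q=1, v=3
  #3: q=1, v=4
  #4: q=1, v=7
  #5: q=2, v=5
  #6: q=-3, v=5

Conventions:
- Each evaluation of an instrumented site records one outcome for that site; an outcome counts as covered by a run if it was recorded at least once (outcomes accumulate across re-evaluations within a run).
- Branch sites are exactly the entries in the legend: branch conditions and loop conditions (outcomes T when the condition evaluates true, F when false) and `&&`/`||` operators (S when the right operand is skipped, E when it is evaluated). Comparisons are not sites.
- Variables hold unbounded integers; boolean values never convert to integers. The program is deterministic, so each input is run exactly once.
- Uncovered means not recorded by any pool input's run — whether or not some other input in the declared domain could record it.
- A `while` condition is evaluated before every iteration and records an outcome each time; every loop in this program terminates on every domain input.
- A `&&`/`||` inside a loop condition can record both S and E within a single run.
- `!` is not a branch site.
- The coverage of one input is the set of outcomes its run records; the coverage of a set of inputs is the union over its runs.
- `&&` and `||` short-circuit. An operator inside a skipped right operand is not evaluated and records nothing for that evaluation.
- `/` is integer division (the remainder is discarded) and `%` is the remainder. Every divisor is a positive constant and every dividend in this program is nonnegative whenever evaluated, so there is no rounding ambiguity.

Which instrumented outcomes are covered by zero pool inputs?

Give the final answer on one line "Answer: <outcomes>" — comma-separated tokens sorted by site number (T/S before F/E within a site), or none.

run #1 (q=-3, v=7) runs B2->S, B1->F, B3->F, B5->S, B4->F, B6->F, B8->S, B7->F, B9->T, B10->F; records B1=F, B2=S, B3=F, B4=F, B5=S, B6=F, B7=F, B8=S, B9=T, B10=F
run #2 (q=1, v=3) runs B2->E, B1->T, B5->S, B4->F, B6->F, B8->S, B7->F, B9->T, B10->F; records B1=T, B2=E, B4=F, B5=S, B6=F, B7=F, B8=S, B9=T, B10=F
run #3 (q=1, v=4) runs B2->E, B1->T, B5->S, B4->F, B6->F, B8->S, B7->F, B9->F, B10->F; records B1=T, B2=E, B4=F, B5=S, B6=F, B7=F, B8=S, B9=F, B10=F
run #4 (q=1, v=7) runs B2->S, B1->F, B3->F, B5->S, B4->F, B6->F, B8->S, B7->F, B9->T, B10->F; records B1=F, B2=S, B3=F, B4=F, B5=S, B6=F, B7=F, B8=S, B9=T, B10=F
run #5 (q=2, v=5) runs B2->E, B1->T, B5->S, B4->F, B6->T, B8->E, B7->T, B10->T; records B1=T, B2=E, B4=F, B5=S, B6=T, B7=T, B8=E, B10=T
run #6 (q=-3, v=5) runs B2->E, B1->F, B3->F, B5->S, B4->F, B6->F, B8->S, B7->F, B9->T, B10->F; records B1=F, B2=E, B3=F, B4=F, B5=S, B6=F, B7=F, B8=S, B9=T, B10=F
union over the pool: B1=T, B1=F, B2=S, B2=E, B3=F, B4=F, B5=S, B6=T, B6=F, B7=T, B7=F, B8=S, B8=E, B9=T, B9=F, B10=T, B10=F
uncovered (3 of 20): B3=T, B4=T, B5=E

Answer: B3=T, B4=T, B5=E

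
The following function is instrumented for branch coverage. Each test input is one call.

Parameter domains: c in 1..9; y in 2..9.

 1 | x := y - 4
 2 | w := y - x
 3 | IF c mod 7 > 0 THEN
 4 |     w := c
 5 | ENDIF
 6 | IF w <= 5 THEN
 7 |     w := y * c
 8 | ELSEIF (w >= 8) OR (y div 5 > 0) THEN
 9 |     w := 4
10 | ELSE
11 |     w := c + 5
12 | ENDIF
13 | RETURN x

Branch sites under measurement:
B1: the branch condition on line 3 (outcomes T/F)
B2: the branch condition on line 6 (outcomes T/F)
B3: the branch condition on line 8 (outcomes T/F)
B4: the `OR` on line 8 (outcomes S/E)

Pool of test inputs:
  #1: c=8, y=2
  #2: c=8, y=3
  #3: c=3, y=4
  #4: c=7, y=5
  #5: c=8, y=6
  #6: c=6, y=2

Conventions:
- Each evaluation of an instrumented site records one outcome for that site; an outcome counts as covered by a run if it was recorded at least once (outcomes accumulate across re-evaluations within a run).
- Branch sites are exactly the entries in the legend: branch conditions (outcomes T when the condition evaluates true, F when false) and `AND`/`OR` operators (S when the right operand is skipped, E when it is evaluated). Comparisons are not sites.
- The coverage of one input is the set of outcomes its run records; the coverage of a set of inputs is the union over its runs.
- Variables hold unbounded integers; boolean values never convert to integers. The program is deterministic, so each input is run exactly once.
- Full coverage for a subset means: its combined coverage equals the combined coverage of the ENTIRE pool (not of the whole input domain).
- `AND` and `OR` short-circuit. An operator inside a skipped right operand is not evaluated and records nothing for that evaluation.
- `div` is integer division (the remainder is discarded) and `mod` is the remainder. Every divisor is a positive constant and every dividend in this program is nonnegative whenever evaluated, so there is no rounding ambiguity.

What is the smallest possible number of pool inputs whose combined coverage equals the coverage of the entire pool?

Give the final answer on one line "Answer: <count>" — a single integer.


#1 (c=8, y=2) -> B1->T, B2->F, B4->S, B3->T; covered: B1=T, B2=F, B3=T, B4=S
#2 (c=8, y=3) -> B1->T, B2->F, B4->S, B3->T; covered: B1=T, B2=F, B3=T, B4=S
#3 (c=3, y=4) -> B1->T, B2->T; covered: B1=T, B2=T
#4 (c=7, y=5) -> B1->F, B2->T; covered: B1=F, B2=T
#5 (c=8, y=6) -> B1->T, B2->F, B4->S, B3->T; covered: B1=T, B2=F, B3=T, B4=S
#6 (c=6, y=2) -> B1->T, B2->F, B4->E, B3->F; covered: B1=T, B2=F, B3=F, B4=E
the full pool covers 8 outcomes: B1=T, B1=F, B2=T, B2=F, B3=T, B3=F, B4=S, B4=E
checked all size-1 subsets: none covers 8 outcomes (max 4/8)
checked all size-2 subsets: none covers 8 outcomes (max 6/8)
size 3: inputs {1, 4, 6} cover all 8 outcomes, and no lexicographically smaller subset of this size does
Answer: 3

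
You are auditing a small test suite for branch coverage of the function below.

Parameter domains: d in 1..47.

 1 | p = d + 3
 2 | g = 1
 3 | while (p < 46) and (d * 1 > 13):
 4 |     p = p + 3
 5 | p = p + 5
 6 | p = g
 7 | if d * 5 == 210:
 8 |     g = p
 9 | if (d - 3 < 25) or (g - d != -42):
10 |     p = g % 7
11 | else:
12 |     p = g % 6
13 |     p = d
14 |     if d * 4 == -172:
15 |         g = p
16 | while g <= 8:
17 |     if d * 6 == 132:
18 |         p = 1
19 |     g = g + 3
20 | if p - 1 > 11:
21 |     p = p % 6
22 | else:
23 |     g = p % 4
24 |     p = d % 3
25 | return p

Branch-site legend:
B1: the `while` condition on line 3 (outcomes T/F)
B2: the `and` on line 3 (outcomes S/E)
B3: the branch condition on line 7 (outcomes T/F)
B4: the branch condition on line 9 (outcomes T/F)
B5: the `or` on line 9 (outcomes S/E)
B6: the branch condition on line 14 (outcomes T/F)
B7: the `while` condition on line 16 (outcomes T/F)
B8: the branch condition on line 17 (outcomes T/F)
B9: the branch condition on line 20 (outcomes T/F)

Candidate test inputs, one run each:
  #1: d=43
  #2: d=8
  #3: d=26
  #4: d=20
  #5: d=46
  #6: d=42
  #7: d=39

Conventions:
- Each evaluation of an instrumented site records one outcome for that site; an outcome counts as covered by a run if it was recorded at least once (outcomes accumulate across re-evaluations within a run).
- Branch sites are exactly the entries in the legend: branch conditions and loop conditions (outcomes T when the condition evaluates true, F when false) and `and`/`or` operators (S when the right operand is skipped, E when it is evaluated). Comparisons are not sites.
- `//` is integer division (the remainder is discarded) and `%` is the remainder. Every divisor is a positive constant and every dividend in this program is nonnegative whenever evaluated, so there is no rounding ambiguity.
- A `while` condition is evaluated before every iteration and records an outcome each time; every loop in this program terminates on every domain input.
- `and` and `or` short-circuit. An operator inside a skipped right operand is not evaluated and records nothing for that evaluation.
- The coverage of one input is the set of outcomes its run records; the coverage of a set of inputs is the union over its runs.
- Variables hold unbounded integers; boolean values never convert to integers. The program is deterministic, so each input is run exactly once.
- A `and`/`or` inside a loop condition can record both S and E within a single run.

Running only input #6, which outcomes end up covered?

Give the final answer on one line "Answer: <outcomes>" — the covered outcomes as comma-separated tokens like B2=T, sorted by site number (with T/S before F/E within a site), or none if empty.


Event log for input #6 (d=42):
  B2->E, B1->T, B2->S, B1->F, B3->T, B5->E, B4->T, B7->T, B8->F, B7->T
  B8->F, B7->T, B8->F, B7->F, B9->F
collecting distinct outcomes: B1=T, B1=F, B2=S, B2=E, B3=T, B4=T, B5=E, B7=T, B7=F, B8=F, B9=F
Answer: B1=T, B1=F, B2=S, B2=E, B3=T, B4=T, B5=E, B7=T, B7=F, B8=F, B9=F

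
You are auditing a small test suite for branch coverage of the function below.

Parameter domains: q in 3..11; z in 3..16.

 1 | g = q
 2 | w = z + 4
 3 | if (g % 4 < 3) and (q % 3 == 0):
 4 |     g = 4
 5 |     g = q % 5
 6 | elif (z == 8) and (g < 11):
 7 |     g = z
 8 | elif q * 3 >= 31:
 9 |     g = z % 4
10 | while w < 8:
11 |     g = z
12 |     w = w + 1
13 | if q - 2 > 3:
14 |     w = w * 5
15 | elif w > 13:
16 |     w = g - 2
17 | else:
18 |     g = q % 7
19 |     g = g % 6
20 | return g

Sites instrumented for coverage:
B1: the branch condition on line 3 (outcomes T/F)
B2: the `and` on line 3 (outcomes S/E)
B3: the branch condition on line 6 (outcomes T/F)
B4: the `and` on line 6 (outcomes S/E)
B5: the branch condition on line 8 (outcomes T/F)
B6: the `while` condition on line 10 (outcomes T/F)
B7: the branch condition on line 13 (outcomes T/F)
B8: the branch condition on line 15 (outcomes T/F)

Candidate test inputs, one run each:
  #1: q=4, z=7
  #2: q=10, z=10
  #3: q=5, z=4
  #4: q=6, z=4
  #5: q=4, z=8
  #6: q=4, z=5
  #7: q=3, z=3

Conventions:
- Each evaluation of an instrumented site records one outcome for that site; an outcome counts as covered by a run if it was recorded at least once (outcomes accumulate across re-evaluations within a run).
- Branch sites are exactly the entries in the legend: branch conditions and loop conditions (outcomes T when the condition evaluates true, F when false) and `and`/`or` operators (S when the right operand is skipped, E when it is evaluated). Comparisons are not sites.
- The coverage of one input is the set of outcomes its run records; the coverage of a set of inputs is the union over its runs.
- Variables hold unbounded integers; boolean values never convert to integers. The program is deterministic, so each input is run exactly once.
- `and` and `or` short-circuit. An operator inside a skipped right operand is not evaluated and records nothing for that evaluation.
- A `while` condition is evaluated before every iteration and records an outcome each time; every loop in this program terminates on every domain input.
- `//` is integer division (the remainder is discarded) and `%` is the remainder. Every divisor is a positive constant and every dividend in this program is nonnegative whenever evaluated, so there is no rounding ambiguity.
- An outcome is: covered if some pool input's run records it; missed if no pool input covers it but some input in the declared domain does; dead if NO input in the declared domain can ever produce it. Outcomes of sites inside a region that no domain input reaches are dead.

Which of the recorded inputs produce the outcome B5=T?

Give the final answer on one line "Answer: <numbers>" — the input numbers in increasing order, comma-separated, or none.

input #1 (q=4, z=7): does not produce B5=T
input #2 (q=10, z=10): does not produce B5=T
input #3 (q=5, z=4): does not produce B5=T
input #4 (q=6, z=4): does not produce B5=T
input #5 (q=4, z=8): does not produce B5=T
input #6 (q=4, z=5): does not produce B5=T
input #7 (q=3, z=3): does not produce B5=T

Answer: none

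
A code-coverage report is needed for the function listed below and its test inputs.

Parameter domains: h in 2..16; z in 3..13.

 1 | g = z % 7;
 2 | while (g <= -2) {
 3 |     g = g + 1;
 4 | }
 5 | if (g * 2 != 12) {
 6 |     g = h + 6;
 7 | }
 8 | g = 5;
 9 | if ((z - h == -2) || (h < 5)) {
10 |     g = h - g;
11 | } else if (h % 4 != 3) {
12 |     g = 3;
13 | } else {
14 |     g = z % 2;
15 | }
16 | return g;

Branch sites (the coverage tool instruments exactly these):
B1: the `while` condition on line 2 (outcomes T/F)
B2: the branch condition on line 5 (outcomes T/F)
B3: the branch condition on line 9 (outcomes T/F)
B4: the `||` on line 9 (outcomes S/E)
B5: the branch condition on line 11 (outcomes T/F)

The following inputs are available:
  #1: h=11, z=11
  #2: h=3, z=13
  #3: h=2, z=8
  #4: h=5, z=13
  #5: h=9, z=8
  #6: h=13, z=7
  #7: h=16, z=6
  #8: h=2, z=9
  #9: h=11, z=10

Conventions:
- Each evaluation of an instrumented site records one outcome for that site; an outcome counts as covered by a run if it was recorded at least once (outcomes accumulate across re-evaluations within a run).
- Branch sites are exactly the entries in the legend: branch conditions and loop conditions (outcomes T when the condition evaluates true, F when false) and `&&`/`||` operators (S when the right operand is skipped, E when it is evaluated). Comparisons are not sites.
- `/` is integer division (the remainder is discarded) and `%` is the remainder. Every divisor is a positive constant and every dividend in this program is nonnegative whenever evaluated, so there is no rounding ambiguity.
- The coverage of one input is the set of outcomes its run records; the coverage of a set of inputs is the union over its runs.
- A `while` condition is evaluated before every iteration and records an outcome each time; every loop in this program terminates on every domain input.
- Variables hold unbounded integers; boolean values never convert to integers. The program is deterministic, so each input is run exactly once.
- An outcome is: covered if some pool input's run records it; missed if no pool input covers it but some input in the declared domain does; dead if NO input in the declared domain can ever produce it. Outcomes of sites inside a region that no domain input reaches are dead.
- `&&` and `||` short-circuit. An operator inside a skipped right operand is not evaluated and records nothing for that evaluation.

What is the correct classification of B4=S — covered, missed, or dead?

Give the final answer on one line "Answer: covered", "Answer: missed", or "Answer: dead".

no pool input records B4=S
but domain input (h=5, z=3) does record it -> reachable, so missed

Answer: missed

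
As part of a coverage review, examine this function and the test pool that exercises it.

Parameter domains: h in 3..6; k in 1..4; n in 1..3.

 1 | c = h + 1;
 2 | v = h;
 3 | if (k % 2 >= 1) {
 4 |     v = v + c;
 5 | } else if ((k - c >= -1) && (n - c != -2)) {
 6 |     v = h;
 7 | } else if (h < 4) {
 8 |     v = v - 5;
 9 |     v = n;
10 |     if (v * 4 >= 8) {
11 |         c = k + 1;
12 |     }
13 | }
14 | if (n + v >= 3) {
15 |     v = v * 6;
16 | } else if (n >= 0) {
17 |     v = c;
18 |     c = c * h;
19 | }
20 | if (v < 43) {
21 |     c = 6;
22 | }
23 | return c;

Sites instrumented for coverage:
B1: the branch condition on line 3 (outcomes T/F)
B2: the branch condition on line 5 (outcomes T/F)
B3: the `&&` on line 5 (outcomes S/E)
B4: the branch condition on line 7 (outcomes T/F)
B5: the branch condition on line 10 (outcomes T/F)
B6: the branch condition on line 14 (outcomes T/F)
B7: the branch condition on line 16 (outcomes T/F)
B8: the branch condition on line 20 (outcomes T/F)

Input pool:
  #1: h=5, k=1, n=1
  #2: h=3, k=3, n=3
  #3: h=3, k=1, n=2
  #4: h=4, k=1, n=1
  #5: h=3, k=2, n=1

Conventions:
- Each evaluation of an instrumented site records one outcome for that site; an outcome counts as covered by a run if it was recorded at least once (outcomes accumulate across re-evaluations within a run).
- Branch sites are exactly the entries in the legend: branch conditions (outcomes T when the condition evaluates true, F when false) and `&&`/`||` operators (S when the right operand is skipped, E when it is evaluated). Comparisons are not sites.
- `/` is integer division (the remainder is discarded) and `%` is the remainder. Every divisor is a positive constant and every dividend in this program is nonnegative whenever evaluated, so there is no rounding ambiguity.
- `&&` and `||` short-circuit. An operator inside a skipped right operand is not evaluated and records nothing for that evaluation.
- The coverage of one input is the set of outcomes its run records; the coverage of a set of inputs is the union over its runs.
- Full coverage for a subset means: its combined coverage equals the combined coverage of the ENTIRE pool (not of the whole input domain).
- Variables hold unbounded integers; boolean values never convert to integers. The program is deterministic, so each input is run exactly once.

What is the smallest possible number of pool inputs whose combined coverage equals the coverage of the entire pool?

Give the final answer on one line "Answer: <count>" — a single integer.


test 1 (h=5, k=1, n=1) fires B1->T, B6->T, B8->F; hits B1=T, B6=T, B8=F
test 2 (h=3, k=3, n=3) fires B1->T, B6->T, B8->T; hits B1=T, B6=T, B8=T
test 3 (h=3, k=1, n=2) fires B1->T, B6->T, B8->T; hits B1=T, B6=T, B8=T
test 4 (h=4, k=1, n=1) fires B1->T, B6->T, B8->F; hits B1=T, B6=T, B8=F
test 5 (h=3, k=2, n=1) fires B1->F, B3->S, B2->F, B4->T, B5->F, B6->F, B7->T, B8->T; hits B1=F, B2=F, B3=S, B4=T, B5=F, B6=F, B7=T, B8=T
pool-wide coverage (11 outcomes): B1=T, B1=F, B2=F, B3=S, B4=T, B5=F, B6=T, B6=F, B7=T, B8=T, B8=F
every size-1 subset falls short of the 11 outcomes (best: 8/11)
size 2: inputs {1, 5} cover all 11 outcomes, and no lexicographically smaller subset of this size does
Answer: 2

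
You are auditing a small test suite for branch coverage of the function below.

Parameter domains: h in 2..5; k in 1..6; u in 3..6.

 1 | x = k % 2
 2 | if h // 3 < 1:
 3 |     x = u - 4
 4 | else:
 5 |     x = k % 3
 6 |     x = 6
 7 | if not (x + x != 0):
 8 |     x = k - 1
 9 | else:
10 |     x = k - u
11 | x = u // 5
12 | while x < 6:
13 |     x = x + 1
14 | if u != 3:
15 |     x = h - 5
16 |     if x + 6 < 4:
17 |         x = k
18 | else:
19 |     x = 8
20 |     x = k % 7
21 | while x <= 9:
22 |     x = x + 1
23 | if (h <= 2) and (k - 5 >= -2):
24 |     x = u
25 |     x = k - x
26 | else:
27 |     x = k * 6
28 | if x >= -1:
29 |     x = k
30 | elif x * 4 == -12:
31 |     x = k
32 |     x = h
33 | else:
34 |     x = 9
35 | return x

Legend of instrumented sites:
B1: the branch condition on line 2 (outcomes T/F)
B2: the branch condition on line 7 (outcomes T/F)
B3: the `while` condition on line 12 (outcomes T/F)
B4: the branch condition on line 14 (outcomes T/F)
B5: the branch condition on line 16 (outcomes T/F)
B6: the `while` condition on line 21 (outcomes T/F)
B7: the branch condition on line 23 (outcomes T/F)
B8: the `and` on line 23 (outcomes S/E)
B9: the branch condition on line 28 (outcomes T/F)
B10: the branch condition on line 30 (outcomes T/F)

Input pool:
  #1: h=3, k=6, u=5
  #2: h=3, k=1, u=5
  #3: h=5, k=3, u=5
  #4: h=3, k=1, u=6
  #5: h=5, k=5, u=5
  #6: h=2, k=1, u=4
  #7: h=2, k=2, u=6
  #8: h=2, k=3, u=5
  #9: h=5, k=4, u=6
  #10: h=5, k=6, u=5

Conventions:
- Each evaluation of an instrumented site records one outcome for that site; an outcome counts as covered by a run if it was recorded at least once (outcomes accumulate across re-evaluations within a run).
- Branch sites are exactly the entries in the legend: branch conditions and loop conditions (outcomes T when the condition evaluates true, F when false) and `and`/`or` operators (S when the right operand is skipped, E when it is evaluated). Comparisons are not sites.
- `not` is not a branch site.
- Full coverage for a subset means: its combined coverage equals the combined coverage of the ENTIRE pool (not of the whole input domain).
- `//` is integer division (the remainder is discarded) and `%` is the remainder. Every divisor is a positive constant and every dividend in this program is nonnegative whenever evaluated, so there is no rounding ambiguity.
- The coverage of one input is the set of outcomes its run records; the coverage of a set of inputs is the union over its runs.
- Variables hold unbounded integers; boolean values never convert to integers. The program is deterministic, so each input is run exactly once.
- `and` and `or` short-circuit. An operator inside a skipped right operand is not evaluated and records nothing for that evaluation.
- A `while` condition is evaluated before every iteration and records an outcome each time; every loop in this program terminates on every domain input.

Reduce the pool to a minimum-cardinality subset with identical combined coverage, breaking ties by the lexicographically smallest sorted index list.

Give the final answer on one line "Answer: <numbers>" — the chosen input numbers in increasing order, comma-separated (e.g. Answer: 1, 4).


input #1, h=3, k=6, u=5: outcomes B1=F, B2=F, B3=T, B3=F, B4=T, B5=F, B6=T, B6=F, B7=F, B8=S, B9=T
input #2, h=3, k=1, u=5: outcomes B1=F, B2=F, B3=T, B3=F, B4=T, B5=F, B6=T, B6=F, B7=F, B8=S, B9=T
input #3, h=5, k=3, u=5: outcomes B1=F, B2=F, B3=T, B3=F, B4=T, B5=F, B6=T, B6=F, B7=F, B8=S, B9=T
input #4, h=3, k=1, u=6: outcomes B1=F, B2=F, B3=T, B3=F, B4=T, B5=F, B6=T, B6=F, B7=F, B8=S, B9=T
input #5, h=5, k=5, u=5: outcomes B1=F, B2=F, B3=T, B3=F, B4=T, B5=F, B6=T, B6=F, B7=F, B8=S, B9=T
input #6, h=2, k=1, u=4: outcomes B1=T, B2=T, B3=T, B3=F, B4=T, B5=T, B6=T, B6=F, B7=F, B8=E, B9=T
input #7, h=2, k=2, u=6: outcomes B1=T, B2=F, B3=T, B3=F, B4=T, B5=T, B6=T, B6=F, B7=F, B8=E, B9=T
input #8, h=2, k=3, u=5: outcomes B1=T, B2=F, B3=T, B3=F, B4=T, B5=T, B6=T, B6=F, B7=T, B8=E, B9=F, B10=F
input #9, h=5, k=4, u=6: outcomes B1=F, B2=F, B3=T, B3=F, B4=T, B5=F, B6=T, B6=F, B7=F, B8=S, B9=T
input #10, h=5, k=6, u=5: outcomes B1=F, B2=F, B3=T, B3=F, B4=T, B5=F, B6=T, B6=F, B7=F, B8=S, B9=T
union over all inputs: B1=T, B1=F, B2=T, B2=F, B3=T, B3=F, B4=T, B5=T, B5=F, B6=T, B6=F, B7=T, B7=F, B8=S, B8=E, B9=T, B9=F, B10=F (18 outcomes)
checked all size-1 subsets: none covers 18 outcomes (max 12/18)
checked all size-2 subsets: none covers 18 outcomes (max 17/18)
size 3: inputs {1, 6, 8} cover all 18 outcomes, and no lexicographically smaller subset of this size does
Answer: 1, 6, 8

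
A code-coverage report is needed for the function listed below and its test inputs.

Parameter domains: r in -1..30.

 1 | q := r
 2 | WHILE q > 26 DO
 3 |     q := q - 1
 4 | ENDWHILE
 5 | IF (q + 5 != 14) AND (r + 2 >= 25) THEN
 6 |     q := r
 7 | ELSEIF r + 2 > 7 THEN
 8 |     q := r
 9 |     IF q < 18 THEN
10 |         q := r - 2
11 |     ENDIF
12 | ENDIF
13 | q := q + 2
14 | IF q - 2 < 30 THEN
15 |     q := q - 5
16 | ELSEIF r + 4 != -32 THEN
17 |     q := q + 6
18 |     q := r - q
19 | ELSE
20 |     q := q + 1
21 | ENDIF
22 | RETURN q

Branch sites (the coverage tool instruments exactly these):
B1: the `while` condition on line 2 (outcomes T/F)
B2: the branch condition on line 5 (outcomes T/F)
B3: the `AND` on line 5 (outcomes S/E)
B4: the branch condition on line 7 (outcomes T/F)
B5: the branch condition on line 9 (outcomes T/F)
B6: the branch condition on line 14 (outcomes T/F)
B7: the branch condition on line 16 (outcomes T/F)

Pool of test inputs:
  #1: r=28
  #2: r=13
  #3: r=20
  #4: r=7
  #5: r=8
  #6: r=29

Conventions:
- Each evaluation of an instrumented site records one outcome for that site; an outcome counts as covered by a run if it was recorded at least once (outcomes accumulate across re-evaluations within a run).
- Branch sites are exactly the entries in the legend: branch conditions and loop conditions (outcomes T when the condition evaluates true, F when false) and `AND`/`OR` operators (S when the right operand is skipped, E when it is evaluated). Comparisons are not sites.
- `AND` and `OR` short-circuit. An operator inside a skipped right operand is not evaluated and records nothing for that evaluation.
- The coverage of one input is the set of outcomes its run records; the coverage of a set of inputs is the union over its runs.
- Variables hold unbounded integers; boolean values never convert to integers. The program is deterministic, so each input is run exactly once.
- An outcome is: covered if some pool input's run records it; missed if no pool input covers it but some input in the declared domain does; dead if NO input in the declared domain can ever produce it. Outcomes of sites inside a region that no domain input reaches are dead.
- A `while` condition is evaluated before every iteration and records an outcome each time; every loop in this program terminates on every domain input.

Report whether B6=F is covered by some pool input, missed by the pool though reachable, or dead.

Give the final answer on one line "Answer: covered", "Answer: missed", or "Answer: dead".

no pool input records B6=F
but domain input (r=30) does record it -> reachable, so missed

Answer: missed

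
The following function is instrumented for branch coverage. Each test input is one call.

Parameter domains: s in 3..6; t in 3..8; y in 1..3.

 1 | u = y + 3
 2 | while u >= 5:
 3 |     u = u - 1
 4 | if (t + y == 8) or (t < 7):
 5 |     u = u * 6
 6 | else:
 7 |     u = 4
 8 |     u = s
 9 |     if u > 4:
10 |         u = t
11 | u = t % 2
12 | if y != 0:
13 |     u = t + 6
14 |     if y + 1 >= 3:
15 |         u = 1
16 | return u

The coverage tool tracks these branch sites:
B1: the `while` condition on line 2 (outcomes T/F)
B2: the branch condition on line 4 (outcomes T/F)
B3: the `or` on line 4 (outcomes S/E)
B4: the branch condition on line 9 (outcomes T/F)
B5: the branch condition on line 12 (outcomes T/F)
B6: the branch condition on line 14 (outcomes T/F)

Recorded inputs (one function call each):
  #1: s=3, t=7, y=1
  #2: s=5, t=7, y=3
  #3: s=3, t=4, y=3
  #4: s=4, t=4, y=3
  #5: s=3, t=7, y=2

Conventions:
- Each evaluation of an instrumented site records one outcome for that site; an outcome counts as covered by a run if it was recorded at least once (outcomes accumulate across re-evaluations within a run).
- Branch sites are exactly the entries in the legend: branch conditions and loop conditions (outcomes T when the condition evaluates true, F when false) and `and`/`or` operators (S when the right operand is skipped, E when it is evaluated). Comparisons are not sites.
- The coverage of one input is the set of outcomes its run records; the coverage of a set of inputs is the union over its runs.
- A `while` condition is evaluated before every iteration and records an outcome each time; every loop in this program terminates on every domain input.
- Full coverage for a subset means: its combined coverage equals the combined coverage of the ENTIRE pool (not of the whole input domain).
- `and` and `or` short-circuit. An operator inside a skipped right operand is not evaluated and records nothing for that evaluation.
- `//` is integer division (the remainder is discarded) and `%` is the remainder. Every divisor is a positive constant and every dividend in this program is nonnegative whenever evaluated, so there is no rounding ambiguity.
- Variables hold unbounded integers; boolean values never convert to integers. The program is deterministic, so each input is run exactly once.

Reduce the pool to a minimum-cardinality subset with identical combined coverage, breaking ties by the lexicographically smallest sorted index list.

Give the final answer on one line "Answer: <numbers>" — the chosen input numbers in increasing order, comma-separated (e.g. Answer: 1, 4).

input #1 (s=3, t=7, y=1): covers B1=F, B2=T, B3=S, B5=T, B6=F
input #2 (s=5, t=7, y=3): covers B1=T, B1=F, B2=F, B3=E, B4=T, B5=T, B6=T
input #3 (s=3, t=4, y=3): covers B1=T, B1=F, B2=T, B3=E, B5=T, B6=T
input #4 (s=4, t=4, y=3): covers B1=T, B1=F, B2=T, B3=E, B5=T, B6=T
input #5 (s=3, t=7, y=2): covers B1=T, B1=F, B2=F, B3=E, B4=F, B5=T, B6=T
the full pool covers 11 outcomes: B1=T, B1=F, B2=T, B2=F, B3=S, B3=E, B4=T, B4=F, B5=T, B6=T, B6=F
no size-1 subset reaches all 11 outcomes (best union: 7/11)
no size-2 subset reaches all 11 outcomes (best union: 10/11)
at size 3, {1, 2, 5} reaches all 11 outcomes; every lexicographically earlier size-3 subset fails

Answer: 1, 2, 5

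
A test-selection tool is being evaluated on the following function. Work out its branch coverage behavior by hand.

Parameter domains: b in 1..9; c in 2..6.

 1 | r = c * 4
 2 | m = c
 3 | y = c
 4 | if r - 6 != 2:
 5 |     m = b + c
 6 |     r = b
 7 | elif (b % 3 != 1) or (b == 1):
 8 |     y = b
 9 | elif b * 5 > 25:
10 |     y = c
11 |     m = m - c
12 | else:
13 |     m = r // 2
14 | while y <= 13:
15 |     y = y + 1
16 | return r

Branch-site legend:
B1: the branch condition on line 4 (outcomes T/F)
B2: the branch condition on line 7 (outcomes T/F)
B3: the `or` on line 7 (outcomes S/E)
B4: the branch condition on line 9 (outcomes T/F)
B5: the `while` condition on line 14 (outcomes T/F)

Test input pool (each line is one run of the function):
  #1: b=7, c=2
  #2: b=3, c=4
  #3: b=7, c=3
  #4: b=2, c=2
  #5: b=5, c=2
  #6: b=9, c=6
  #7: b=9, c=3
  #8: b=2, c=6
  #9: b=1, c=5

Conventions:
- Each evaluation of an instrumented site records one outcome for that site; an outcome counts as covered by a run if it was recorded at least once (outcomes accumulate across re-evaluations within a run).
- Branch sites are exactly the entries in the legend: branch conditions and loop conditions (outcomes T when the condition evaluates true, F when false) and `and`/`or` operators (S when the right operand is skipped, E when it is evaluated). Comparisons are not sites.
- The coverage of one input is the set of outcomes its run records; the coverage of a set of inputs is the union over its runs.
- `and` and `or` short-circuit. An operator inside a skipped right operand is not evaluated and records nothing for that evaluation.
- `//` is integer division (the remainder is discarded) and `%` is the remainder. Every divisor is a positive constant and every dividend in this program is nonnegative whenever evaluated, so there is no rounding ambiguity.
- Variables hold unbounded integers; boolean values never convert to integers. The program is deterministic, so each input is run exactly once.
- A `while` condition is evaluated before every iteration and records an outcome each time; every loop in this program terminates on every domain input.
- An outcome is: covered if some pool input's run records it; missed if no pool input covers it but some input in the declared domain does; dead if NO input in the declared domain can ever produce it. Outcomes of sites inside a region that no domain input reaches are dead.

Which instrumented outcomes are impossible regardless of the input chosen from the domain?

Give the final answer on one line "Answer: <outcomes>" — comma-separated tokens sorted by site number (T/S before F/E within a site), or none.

running all 45 domain inputs and tallying outcomes:
  reachable outcomes have witnesses, e.g. B1=T (e.g. b=1, c=3), B1=F (e.g. b=1, c=2), B2=T (e.g. b=1, c=2), B2=F (e.g. b=4, c=2)

Answer: none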